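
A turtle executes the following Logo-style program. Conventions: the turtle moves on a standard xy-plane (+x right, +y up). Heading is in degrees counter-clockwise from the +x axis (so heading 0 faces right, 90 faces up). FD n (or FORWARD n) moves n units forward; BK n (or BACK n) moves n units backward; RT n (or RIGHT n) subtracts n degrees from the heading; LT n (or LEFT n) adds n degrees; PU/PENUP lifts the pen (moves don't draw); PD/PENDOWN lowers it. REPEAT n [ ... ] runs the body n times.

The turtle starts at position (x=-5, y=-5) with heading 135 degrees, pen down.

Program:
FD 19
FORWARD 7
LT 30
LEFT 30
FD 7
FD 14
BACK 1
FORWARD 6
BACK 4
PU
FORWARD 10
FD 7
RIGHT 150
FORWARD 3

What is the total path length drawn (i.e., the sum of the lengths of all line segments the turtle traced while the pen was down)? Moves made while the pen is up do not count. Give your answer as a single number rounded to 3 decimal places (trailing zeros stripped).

Executing turtle program step by step:
Start: pos=(-5,-5), heading=135, pen down
FD 19: (-5,-5) -> (-18.435,8.435) [heading=135, draw]
FD 7: (-18.435,8.435) -> (-23.385,13.385) [heading=135, draw]
LT 30: heading 135 -> 165
LT 30: heading 165 -> 195
FD 7: (-23.385,13.385) -> (-30.146,11.573) [heading=195, draw]
FD 14: (-30.146,11.573) -> (-43.669,7.95) [heading=195, draw]
BK 1: (-43.669,7.95) -> (-42.703,8.208) [heading=195, draw]
FD 6: (-42.703,8.208) -> (-48.499,6.655) [heading=195, draw]
BK 4: (-48.499,6.655) -> (-44.635,7.691) [heading=195, draw]
PU: pen up
FD 10: (-44.635,7.691) -> (-54.294,5.103) [heading=195, move]
FD 7: (-54.294,5.103) -> (-61.056,3.291) [heading=195, move]
RT 150: heading 195 -> 45
FD 3: (-61.056,3.291) -> (-58.935,5.412) [heading=45, move]
Final: pos=(-58.935,5.412), heading=45, 7 segment(s) drawn

Segment lengths:
  seg 1: (-5,-5) -> (-18.435,8.435), length = 19
  seg 2: (-18.435,8.435) -> (-23.385,13.385), length = 7
  seg 3: (-23.385,13.385) -> (-30.146,11.573), length = 7
  seg 4: (-30.146,11.573) -> (-43.669,7.95), length = 14
  seg 5: (-43.669,7.95) -> (-42.703,8.208), length = 1
  seg 6: (-42.703,8.208) -> (-48.499,6.655), length = 6
  seg 7: (-48.499,6.655) -> (-44.635,7.691), length = 4
Total = 58

Answer: 58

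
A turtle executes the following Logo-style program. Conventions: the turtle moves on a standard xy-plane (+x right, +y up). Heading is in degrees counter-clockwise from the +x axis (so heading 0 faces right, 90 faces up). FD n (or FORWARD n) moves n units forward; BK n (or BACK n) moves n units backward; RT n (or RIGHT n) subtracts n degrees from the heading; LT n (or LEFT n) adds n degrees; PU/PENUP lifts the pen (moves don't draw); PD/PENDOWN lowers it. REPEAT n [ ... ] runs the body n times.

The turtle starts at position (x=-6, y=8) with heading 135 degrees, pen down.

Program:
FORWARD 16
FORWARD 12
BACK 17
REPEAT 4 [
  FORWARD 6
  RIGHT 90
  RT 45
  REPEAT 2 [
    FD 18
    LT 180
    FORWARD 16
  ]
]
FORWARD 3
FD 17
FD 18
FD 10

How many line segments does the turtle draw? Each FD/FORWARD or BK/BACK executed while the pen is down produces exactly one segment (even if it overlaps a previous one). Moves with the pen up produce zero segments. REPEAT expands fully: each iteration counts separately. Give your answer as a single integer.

Executing turtle program step by step:
Start: pos=(-6,8), heading=135, pen down
FD 16: (-6,8) -> (-17.314,19.314) [heading=135, draw]
FD 12: (-17.314,19.314) -> (-25.799,27.799) [heading=135, draw]
BK 17: (-25.799,27.799) -> (-13.778,15.778) [heading=135, draw]
REPEAT 4 [
  -- iteration 1/4 --
  FD 6: (-13.778,15.778) -> (-18.021,20.021) [heading=135, draw]
  RT 90: heading 135 -> 45
  RT 45: heading 45 -> 0
  REPEAT 2 [
    -- iteration 1/2 --
    FD 18: (-18.021,20.021) -> (-0.021,20.021) [heading=0, draw]
    LT 180: heading 0 -> 180
    FD 16: (-0.021,20.021) -> (-16.021,20.021) [heading=180, draw]
    -- iteration 2/2 --
    FD 18: (-16.021,20.021) -> (-34.021,20.021) [heading=180, draw]
    LT 180: heading 180 -> 0
    FD 16: (-34.021,20.021) -> (-18.021,20.021) [heading=0, draw]
  ]
  -- iteration 2/4 --
  FD 6: (-18.021,20.021) -> (-12.021,20.021) [heading=0, draw]
  RT 90: heading 0 -> 270
  RT 45: heading 270 -> 225
  REPEAT 2 [
    -- iteration 1/2 --
    FD 18: (-12.021,20.021) -> (-24.749,7.293) [heading=225, draw]
    LT 180: heading 225 -> 45
    FD 16: (-24.749,7.293) -> (-13.435,18.607) [heading=45, draw]
    -- iteration 2/2 --
    FD 18: (-13.435,18.607) -> (-0.707,31.335) [heading=45, draw]
    LT 180: heading 45 -> 225
    FD 16: (-0.707,31.335) -> (-12.021,20.021) [heading=225, draw]
  ]
  -- iteration 3/4 --
  FD 6: (-12.021,20.021) -> (-16.263,15.778) [heading=225, draw]
  RT 90: heading 225 -> 135
  RT 45: heading 135 -> 90
  REPEAT 2 [
    -- iteration 1/2 --
    FD 18: (-16.263,15.778) -> (-16.263,33.778) [heading=90, draw]
    LT 180: heading 90 -> 270
    FD 16: (-16.263,33.778) -> (-16.263,17.778) [heading=270, draw]
    -- iteration 2/2 --
    FD 18: (-16.263,17.778) -> (-16.263,-0.222) [heading=270, draw]
    LT 180: heading 270 -> 90
    FD 16: (-16.263,-0.222) -> (-16.263,15.778) [heading=90, draw]
  ]
  -- iteration 4/4 --
  FD 6: (-16.263,15.778) -> (-16.263,21.778) [heading=90, draw]
  RT 90: heading 90 -> 0
  RT 45: heading 0 -> 315
  REPEAT 2 [
    -- iteration 1/2 --
    FD 18: (-16.263,21.778) -> (-3.536,9.05) [heading=315, draw]
    LT 180: heading 315 -> 135
    FD 16: (-3.536,9.05) -> (-14.849,20.364) [heading=135, draw]
    -- iteration 2/2 --
    FD 18: (-14.849,20.364) -> (-27.577,33.092) [heading=135, draw]
    LT 180: heading 135 -> 315
    FD 16: (-27.577,33.092) -> (-16.263,21.778) [heading=315, draw]
  ]
]
FD 3: (-16.263,21.778) -> (-14.142,19.657) [heading=315, draw]
FD 17: (-14.142,19.657) -> (-2.121,7.636) [heading=315, draw]
FD 18: (-2.121,7.636) -> (10.607,-5.092) [heading=315, draw]
FD 10: (10.607,-5.092) -> (17.678,-12.163) [heading=315, draw]
Final: pos=(17.678,-12.163), heading=315, 27 segment(s) drawn
Segments drawn: 27

Answer: 27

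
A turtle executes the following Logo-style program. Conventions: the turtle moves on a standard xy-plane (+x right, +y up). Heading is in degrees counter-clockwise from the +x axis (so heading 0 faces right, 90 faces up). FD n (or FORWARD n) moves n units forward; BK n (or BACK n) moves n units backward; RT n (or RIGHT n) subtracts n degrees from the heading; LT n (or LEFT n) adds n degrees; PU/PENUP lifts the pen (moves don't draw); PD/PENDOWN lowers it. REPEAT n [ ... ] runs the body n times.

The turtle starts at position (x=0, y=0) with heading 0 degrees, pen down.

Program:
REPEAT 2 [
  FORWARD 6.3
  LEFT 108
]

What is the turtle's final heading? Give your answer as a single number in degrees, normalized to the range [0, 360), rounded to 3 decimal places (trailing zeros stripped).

Executing turtle program step by step:
Start: pos=(0,0), heading=0, pen down
REPEAT 2 [
  -- iteration 1/2 --
  FD 6.3: (0,0) -> (6.3,0) [heading=0, draw]
  LT 108: heading 0 -> 108
  -- iteration 2/2 --
  FD 6.3: (6.3,0) -> (4.353,5.992) [heading=108, draw]
  LT 108: heading 108 -> 216
]
Final: pos=(4.353,5.992), heading=216, 2 segment(s) drawn

Answer: 216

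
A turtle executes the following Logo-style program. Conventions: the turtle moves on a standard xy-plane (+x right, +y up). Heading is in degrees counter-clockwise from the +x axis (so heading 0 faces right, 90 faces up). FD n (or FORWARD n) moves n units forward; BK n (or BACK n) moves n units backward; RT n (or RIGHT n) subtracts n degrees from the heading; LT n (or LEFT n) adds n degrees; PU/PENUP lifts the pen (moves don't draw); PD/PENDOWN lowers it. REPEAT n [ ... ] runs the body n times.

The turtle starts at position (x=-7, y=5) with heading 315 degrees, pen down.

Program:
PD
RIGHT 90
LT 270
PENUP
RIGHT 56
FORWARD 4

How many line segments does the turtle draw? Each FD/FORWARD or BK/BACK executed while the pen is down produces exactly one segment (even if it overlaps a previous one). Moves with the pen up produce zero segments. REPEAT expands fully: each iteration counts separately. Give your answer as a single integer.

Executing turtle program step by step:
Start: pos=(-7,5), heading=315, pen down
PD: pen down
RT 90: heading 315 -> 225
LT 270: heading 225 -> 135
PU: pen up
RT 56: heading 135 -> 79
FD 4: (-7,5) -> (-6.237,8.927) [heading=79, move]
Final: pos=(-6.237,8.927), heading=79, 0 segment(s) drawn
Segments drawn: 0

Answer: 0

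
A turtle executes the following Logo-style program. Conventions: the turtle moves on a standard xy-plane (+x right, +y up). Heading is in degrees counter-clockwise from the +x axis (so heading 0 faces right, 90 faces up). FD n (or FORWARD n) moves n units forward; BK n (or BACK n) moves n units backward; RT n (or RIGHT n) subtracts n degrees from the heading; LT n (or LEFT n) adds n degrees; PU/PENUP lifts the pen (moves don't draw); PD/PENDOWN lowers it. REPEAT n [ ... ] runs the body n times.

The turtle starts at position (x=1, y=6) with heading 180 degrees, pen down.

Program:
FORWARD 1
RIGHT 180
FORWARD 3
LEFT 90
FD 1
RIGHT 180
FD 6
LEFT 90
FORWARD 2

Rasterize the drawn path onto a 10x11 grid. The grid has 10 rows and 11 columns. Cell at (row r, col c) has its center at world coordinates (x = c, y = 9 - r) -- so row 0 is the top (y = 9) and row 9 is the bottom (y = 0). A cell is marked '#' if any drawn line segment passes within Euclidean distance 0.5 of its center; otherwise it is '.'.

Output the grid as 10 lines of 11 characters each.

Answer: ...........
...........
...#.......
####.......
...#.......
...#.......
...#.......
...#.......
...###.....
...........

Derivation:
Segment 0: (1,6) -> (0,6)
Segment 1: (0,6) -> (3,6)
Segment 2: (3,6) -> (3,7)
Segment 3: (3,7) -> (3,1)
Segment 4: (3,1) -> (5,1)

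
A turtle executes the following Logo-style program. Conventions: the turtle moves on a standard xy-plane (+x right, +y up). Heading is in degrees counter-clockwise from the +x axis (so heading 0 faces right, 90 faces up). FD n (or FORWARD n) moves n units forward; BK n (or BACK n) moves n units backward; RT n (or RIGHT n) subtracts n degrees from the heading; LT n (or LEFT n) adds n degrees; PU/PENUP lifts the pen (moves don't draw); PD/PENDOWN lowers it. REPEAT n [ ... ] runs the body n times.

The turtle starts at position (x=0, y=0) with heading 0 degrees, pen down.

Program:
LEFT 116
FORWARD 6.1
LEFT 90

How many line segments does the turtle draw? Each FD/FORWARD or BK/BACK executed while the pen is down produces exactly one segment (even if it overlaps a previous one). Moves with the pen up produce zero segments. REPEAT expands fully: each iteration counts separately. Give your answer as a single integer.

Answer: 1

Derivation:
Executing turtle program step by step:
Start: pos=(0,0), heading=0, pen down
LT 116: heading 0 -> 116
FD 6.1: (0,0) -> (-2.674,5.483) [heading=116, draw]
LT 90: heading 116 -> 206
Final: pos=(-2.674,5.483), heading=206, 1 segment(s) drawn
Segments drawn: 1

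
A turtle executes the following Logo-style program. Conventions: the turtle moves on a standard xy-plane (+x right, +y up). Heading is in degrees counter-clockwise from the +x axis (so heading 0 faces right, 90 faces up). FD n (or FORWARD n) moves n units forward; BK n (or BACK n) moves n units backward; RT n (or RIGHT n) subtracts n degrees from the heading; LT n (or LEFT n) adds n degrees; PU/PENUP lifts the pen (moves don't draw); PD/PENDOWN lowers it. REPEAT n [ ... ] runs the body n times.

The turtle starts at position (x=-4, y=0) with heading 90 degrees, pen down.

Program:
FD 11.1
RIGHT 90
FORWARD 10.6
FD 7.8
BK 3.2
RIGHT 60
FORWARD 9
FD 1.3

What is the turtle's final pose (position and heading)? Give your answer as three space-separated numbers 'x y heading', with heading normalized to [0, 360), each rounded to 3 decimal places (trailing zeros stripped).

Answer: 16.35 2.18 300

Derivation:
Executing turtle program step by step:
Start: pos=(-4,0), heading=90, pen down
FD 11.1: (-4,0) -> (-4,11.1) [heading=90, draw]
RT 90: heading 90 -> 0
FD 10.6: (-4,11.1) -> (6.6,11.1) [heading=0, draw]
FD 7.8: (6.6,11.1) -> (14.4,11.1) [heading=0, draw]
BK 3.2: (14.4,11.1) -> (11.2,11.1) [heading=0, draw]
RT 60: heading 0 -> 300
FD 9: (11.2,11.1) -> (15.7,3.306) [heading=300, draw]
FD 1.3: (15.7,3.306) -> (16.35,2.18) [heading=300, draw]
Final: pos=(16.35,2.18), heading=300, 6 segment(s) drawn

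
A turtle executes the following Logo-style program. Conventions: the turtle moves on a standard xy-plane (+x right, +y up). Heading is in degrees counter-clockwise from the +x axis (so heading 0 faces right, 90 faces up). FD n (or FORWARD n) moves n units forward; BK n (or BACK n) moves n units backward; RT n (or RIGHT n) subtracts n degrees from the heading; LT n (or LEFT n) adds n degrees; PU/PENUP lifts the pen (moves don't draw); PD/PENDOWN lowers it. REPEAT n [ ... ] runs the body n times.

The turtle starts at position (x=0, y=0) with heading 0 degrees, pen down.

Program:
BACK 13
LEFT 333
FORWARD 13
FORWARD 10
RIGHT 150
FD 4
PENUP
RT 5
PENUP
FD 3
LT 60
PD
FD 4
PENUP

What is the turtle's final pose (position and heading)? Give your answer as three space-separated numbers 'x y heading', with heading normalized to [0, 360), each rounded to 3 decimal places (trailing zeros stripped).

Executing turtle program step by step:
Start: pos=(0,0), heading=0, pen down
BK 13: (0,0) -> (-13,0) [heading=0, draw]
LT 333: heading 0 -> 333
FD 13: (-13,0) -> (-1.417,-5.902) [heading=333, draw]
FD 10: (-1.417,-5.902) -> (7.493,-10.442) [heading=333, draw]
RT 150: heading 333 -> 183
FD 4: (7.493,-10.442) -> (3.499,-10.651) [heading=183, draw]
PU: pen up
RT 5: heading 183 -> 178
PU: pen up
FD 3: (3.499,-10.651) -> (0.5,-10.546) [heading=178, move]
LT 60: heading 178 -> 238
PD: pen down
FD 4: (0.5,-10.546) -> (-1.619,-13.939) [heading=238, draw]
PU: pen up
Final: pos=(-1.619,-13.939), heading=238, 5 segment(s) drawn

Answer: -1.619 -13.939 238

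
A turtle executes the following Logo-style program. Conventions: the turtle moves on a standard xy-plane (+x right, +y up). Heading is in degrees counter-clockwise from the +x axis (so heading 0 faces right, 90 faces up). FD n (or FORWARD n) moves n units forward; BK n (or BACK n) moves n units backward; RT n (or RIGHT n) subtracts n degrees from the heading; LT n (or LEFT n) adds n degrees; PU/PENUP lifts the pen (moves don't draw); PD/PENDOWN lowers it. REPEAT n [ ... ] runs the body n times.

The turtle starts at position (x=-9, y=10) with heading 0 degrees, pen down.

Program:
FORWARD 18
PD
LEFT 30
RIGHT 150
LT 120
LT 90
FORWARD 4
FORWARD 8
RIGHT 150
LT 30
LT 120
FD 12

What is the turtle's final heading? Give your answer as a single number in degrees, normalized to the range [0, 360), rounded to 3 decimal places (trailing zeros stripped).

Executing turtle program step by step:
Start: pos=(-9,10), heading=0, pen down
FD 18: (-9,10) -> (9,10) [heading=0, draw]
PD: pen down
LT 30: heading 0 -> 30
RT 150: heading 30 -> 240
LT 120: heading 240 -> 0
LT 90: heading 0 -> 90
FD 4: (9,10) -> (9,14) [heading=90, draw]
FD 8: (9,14) -> (9,22) [heading=90, draw]
RT 150: heading 90 -> 300
LT 30: heading 300 -> 330
LT 120: heading 330 -> 90
FD 12: (9,22) -> (9,34) [heading=90, draw]
Final: pos=(9,34), heading=90, 4 segment(s) drawn

Answer: 90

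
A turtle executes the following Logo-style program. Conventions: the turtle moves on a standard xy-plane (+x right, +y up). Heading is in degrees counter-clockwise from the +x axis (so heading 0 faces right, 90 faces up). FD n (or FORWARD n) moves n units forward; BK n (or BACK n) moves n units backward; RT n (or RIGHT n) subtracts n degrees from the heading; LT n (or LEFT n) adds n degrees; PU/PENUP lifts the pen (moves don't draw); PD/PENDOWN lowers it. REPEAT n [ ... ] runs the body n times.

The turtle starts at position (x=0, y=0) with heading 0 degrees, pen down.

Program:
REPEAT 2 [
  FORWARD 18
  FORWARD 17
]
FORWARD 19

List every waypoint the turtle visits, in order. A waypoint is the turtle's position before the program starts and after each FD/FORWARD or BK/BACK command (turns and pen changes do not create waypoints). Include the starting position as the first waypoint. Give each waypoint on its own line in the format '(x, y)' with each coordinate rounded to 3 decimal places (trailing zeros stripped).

Executing turtle program step by step:
Start: pos=(0,0), heading=0, pen down
REPEAT 2 [
  -- iteration 1/2 --
  FD 18: (0,0) -> (18,0) [heading=0, draw]
  FD 17: (18,0) -> (35,0) [heading=0, draw]
  -- iteration 2/2 --
  FD 18: (35,0) -> (53,0) [heading=0, draw]
  FD 17: (53,0) -> (70,0) [heading=0, draw]
]
FD 19: (70,0) -> (89,0) [heading=0, draw]
Final: pos=(89,0), heading=0, 5 segment(s) drawn
Waypoints (6 total):
(0, 0)
(18, 0)
(35, 0)
(53, 0)
(70, 0)
(89, 0)

Answer: (0, 0)
(18, 0)
(35, 0)
(53, 0)
(70, 0)
(89, 0)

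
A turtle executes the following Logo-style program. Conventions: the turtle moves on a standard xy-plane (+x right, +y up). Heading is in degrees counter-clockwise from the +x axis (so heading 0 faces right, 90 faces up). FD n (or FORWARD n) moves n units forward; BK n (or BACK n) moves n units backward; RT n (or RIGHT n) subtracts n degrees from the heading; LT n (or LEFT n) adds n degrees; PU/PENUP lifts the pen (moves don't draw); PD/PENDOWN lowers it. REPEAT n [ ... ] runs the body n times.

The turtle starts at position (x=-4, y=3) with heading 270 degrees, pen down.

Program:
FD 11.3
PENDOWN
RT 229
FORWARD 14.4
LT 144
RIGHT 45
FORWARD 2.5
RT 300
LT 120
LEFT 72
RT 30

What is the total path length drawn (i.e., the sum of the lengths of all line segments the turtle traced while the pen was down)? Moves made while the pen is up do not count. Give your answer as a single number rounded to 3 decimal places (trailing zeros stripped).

Answer: 28.2

Derivation:
Executing turtle program step by step:
Start: pos=(-4,3), heading=270, pen down
FD 11.3: (-4,3) -> (-4,-8.3) [heading=270, draw]
PD: pen down
RT 229: heading 270 -> 41
FD 14.4: (-4,-8.3) -> (6.868,1.147) [heading=41, draw]
LT 144: heading 41 -> 185
RT 45: heading 185 -> 140
FD 2.5: (6.868,1.147) -> (4.953,2.754) [heading=140, draw]
RT 300: heading 140 -> 200
LT 120: heading 200 -> 320
LT 72: heading 320 -> 32
RT 30: heading 32 -> 2
Final: pos=(4.953,2.754), heading=2, 3 segment(s) drawn

Segment lengths:
  seg 1: (-4,3) -> (-4,-8.3), length = 11.3
  seg 2: (-4,-8.3) -> (6.868,1.147), length = 14.4
  seg 3: (6.868,1.147) -> (4.953,2.754), length = 2.5
Total = 28.2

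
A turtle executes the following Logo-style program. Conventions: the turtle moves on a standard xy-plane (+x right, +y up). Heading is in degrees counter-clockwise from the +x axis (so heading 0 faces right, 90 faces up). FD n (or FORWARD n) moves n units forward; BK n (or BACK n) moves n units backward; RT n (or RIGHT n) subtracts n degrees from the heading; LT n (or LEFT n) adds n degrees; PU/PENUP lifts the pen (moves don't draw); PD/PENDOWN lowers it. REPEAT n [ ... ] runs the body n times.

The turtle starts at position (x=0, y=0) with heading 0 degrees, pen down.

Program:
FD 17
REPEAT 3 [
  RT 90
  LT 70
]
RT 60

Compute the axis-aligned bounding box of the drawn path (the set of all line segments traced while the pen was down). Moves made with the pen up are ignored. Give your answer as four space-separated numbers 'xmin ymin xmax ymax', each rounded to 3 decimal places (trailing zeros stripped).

Answer: 0 0 17 0

Derivation:
Executing turtle program step by step:
Start: pos=(0,0), heading=0, pen down
FD 17: (0,0) -> (17,0) [heading=0, draw]
REPEAT 3 [
  -- iteration 1/3 --
  RT 90: heading 0 -> 270
  LT 70: heading 270 -> 340
  -- iteration 2/3 --
  RT 90: heading 340 -> 250
  LT 70: heading 250 -> 320
  -- iteration 3/3 --
  RT 90: heading 320 -> 230
  LT 70: heading 230 -> 300
]
RT 60: heading 300 -> 240
Final: pos=(17,0), heading=240, 1 segment(s) drawn

Segment endpoints: x in {0, 17}, y in {0}
xmin=0, ymin=0, xmax=17, ymax=0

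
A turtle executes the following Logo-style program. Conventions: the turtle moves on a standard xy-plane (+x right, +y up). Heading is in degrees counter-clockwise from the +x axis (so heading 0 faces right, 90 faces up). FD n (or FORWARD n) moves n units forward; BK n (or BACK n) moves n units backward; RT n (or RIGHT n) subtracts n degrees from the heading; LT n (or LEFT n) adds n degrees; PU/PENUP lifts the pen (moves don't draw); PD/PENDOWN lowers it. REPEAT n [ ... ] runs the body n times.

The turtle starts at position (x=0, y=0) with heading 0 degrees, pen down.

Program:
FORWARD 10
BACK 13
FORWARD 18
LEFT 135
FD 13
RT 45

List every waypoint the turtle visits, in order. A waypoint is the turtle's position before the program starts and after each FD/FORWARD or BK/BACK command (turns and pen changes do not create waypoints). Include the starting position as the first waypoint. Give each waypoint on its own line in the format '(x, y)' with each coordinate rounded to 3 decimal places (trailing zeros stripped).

Answer: (0, 0)
(10, 0)
(-3, 0)
(15, 0)
(5.808, 9.192)

Derivation:
Executing turtle program step by step:
Start: pos=(0,0), heading=0, pen down
FD 10: (0,0) -> (10,0) [heading=0, draw]
BK 13: (10,0) -> (-3,0) [heading=0, draw]
FD 18: (-3,0) -> (15,0) [heading=0, draw]
LT 135: heading 0 -> 135
FD 13: (15,0) -> (5.808,9.192) [heading=135, draw]
RT 45: heading 135 -> 90
Final: pos=(5.808,9.192), heading=90, 4 segment(s) drawn
Waypoints (5 total):
(0, 0)
(10, 0)
(-3, 0)
(15, 0)
(5.808, 9.192)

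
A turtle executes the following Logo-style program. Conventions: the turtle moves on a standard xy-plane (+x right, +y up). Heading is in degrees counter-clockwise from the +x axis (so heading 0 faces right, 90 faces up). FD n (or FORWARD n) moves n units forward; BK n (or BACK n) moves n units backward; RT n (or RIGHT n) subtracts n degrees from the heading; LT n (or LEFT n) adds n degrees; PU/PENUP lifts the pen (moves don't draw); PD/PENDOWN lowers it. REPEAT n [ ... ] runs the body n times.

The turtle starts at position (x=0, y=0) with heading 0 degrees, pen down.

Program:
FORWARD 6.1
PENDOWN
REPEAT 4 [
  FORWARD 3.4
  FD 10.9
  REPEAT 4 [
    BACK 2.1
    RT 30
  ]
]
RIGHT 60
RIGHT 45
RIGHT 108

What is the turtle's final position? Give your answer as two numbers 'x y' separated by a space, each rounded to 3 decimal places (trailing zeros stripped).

Answer: 15.431 4.969

Derivation:
Executing turtle program step by step:
Start: pos=(0,0), heading=0, pen down
FD 6.1: (0,0) -> (6.1,0) [heading=0, draw]
PD: pen down
REPEAT 4 [
  -- iteration 1/4 --
  FD 3.4: (6.1,0) -> (9.5,0) [heading=0, draw]
  FD 10.9: (9.5,0) -> (20.4,0) [heading=0, draw]
  REPEAT 4 [
    -- iteration 1/4 --
    BK 2.1: (20.4,0) -> (18.3,0) [heading=0, draw]
    RT 30: heading 0 -> 330
    -- iteration 2/4 --
    BK 2.1: (18.3,0) -> (16.481,1.05) [heading=330, draw]
    RT 30: heading 330 -> 300
    -- iteration 3/4 --
    BK 2.1: (16.481,1.05) -> (15.431,2.869) [heading=300, draw]
    RT 30: heading 300 -> 270
    -- iteration 4/4 --
    BK 2.1: (15.431,2.869) -> (15.431,4.969) [heading=270, draw]
    RT 30: heading 270 -> 240
  ]
  -- iteration 2/4 --
  FD 3.4: (15.431,4.969) -> (13.731,2.024) [heading=240, draw]
  FD 10.9: (13.731,2.024) -> (8.281,-7.416) [heading=240, draw]
  REPEAT 4 [
    -- iteration 1/4 --
    BK 2.1: (8.281,-7.416) -> (9.331,-5.597) [heading=240, draw]
    RT 30: heading 240 -> 210
    -- iteration 2/4 --
    BK 2.1: (9.331,-5.597) -> (11.15,-4.547) [heading=210, draw]
    RT 30: heading 210 -> 180
    -- iteration 3/4 --
    BK 2.1: (11.15,-4.547) -> (13.25,-4.547) [heading=180, draw]
    RT 30: heading 180 -> 150
    -- iteration 4/4 --
    BK 2.1: (13.25,-4.547) -> (15.069,-5.597) [heading=150, draw]
    RT 30: heading 150 -> 120
  ]
  -- iteration 3/4 --
  FD 3.4: (15.069,-5.597) -> (13.369,-2.652) [heading=120, draw]
  FD 10.9: (13.369,-2.652) -> (7.919,6.787) [heading=120, draw]
  REPEAT 4 [
    -- iteration 1/4 --
    BK 2.1: (7.919,6.787) -> (8.969,4.969) [heading=120, draw]
    RT 30: heading 120 -> 90
    -- iteration 2/4 --
    BK 2.1: (8.969,4.969) -> (8.969,2.869) [heading=90, draw]
    RT 30: heading 90 -> 60
    -- iteration 3/4 --
    BK 2.1: (8.969,2.869) -> (7.919,1.05) [heading=60, draw]
    RT 30: heading 60 -> 30
    -- iteration 4/4 --
    BK 2.1: (7.919,1.05) -> (6.1,0) [heading=30, draw]
    RT 30: heading 30 -> 0
  ]
  -- iteration 4/4 --
  FD 3.4: (6.1,0) -> (9.5,0) [heading=0, draw]
  FD 10.9: (9.5,0) -> (20.4,0) [heading=0, draw]
  REPEAT 4 [
    -- iteration 1/4 --
    BK 2.1: (20.4,0) -> (18.3,0) [heading=0, draw]
    RT 30: heading 0 -> 330
    -- iteration 2/4 --
    BK 2.1: (18.3,0) -> (16.481,1.05) [heading=330, draw]
    RT 30: heading 330 -> 300
    -- iteration 3/4 --
    BK 2.1: (16.481,1.05) -> (15.431,2.869) [heading=300, draw]
    RT 30: heading 300 -> 270
    -- iteration 4/4 --
    BK 2.1: (15.431,2.869) -> (15.431,4.969) [heading=270, draw]
    RT 30: heading 270 -> 240
  ]
]
RT 60: heading 240 -> 180
RT 45: heading 180 -> 135
RT 108: heading 135 -> 27
Final: pos=(15.431,4.969), heading=27, 25 segment(s) drawn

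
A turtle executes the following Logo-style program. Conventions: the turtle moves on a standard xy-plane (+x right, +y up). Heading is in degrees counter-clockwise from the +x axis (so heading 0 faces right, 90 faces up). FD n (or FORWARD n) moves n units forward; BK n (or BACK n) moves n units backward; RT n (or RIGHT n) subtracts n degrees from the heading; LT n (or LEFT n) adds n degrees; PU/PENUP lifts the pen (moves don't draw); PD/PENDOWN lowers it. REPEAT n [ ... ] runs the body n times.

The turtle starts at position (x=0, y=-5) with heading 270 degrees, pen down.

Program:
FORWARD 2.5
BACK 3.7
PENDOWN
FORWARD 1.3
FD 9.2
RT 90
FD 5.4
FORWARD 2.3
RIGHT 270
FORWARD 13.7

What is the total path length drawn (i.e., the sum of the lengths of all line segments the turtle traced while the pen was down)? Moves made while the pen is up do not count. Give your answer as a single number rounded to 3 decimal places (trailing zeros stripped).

Answer: 38.1

Derivation:
Executing turtle program step by step:
Start: pos=(0,-5), heading=270, pen down
FD 2.5: (0,-5) -> (0,-7.5) [heading=270, draw]
BK 3.7: (0,-7.5) -> (0,-3.8) [heading=270, draw]
PD: pen down
FD 1.3: (0,-3.8) -> (0,-5.1) [heading=270, draw]
FD 9.2: (0,-5.1) -> (0,-14.3) [heading=270, draw]
RT 90: heading 270 -> 180
FD 5.4: (0,-14.3) -> (-5.4,-14.3) [heading=180, draw]
FD 2.3: (-5.4,-14.3) -> (-7.7,-14.3) [heading=180, draw]
RT 270: heading 180 -> 270
FD 13.7: (-7.7,-14.3) -> (-7.7,-28) [heading=270, draw]
Final: pos=(-7.7,-28), heading=270, 7 segment(s) drawn

Segment lengths:
  seg 1: (0,-5) -> (0,-7.5), length = 2.5
  seg 2: (0,-7.5) -> (0,-3.8), length = 3.7
  seg 3: (0,-3.8) -> (0,-5.1), length = 1.3
  seg 4: (0,-5.1) -> (0,-14.3), length = 9.2
  seg 5: (0,-14.3) -> (-5.4,-14.3), length = 5.4
  seg 6: (-5.4,-14.3) -> (-7.7,-14.3), length = 2.3
  seg 7: (-7.7,-14.3) -> (-7.7,-28), length = 13.7
Total = 38.1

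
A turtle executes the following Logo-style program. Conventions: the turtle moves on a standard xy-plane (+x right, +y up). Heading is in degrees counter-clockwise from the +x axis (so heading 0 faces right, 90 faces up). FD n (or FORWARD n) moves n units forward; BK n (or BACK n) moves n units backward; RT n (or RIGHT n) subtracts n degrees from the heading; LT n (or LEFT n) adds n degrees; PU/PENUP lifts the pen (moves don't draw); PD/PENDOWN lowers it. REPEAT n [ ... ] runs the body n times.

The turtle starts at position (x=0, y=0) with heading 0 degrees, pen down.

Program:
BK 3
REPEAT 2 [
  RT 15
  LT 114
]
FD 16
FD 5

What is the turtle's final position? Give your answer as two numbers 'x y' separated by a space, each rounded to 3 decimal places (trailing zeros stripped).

Executing turtle program step by step:
Start: pos=(0,0), heading=0, pen down
BK 3: (0,0) -> (-3,0) [heading=0, draw]
REPEAT 2 [
  -- iteration 1/2 --
  RT 15: heading 0 -> 345
  LT 114: heading 345 -> 99
  -- iteration 2/2 --
  RT 15: heading 99 -> 84
  LT 114: heading 84 -> 198
]
FD 16: (-3,0) -> (-18.217,-4.944) [heading=198, draw]
FD 5: (-18.217,-4.944) -> (-22.972,-6.489) [heading=198, draw]
Final: pos=(-22.972,-6.489), heading=198, 3 segment(s) drawn

Answer: -22.972 -6.489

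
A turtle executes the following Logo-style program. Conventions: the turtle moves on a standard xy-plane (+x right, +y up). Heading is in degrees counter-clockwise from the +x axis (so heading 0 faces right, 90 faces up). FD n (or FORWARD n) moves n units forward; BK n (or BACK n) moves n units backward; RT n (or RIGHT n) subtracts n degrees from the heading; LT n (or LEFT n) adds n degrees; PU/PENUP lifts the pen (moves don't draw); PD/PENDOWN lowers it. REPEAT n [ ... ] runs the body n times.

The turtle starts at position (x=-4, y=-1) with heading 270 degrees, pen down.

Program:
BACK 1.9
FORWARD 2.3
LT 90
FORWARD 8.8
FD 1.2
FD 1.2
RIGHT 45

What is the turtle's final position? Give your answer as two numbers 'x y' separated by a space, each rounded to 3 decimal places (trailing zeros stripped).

Executing turtle program step by step:
Start: pos=(-4,-1), heading=270, pen down
BK 1.9: (-4,-1) -> (-4,0.9) [heading=270, draw]
FD 2.3: (-4,0.9) -> (-4,-1.4) [heading=270, draw]
LT 90: heading 270 -> 0
FD 8.8: (-4,-1.4) -> (4.8,-1.4) [heading=0, draw]
FD 1.2: (4.8,-1.4) -> (6,-1.4) [heading=0, draw]
FD 1.2: (6,-1.4) -> (7.2,-1.4) [heading=0, draw]
RT 45: heading 0 -> 315
Final: pos=(7.2,-1.4), heading=315, 5 segment(s) drawn

Answer: 7.2 -1.4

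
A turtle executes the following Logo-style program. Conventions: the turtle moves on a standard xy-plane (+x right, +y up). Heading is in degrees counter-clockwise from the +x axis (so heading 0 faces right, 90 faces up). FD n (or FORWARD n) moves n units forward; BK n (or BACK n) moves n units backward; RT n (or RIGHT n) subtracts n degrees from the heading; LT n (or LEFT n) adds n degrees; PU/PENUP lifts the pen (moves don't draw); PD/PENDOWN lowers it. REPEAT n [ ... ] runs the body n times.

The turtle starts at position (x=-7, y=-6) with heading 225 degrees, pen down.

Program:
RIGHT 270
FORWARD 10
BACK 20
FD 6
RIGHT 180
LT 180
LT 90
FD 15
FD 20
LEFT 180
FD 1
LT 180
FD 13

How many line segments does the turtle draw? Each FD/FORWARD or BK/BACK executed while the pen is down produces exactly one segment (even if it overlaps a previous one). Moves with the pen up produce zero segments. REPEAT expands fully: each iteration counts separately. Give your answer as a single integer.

Answer: 7

Derivation:
Executing turtle program step by step:
Start: pos=(-7,-6), heading=225, pen down
RT 270: heading 225 -> 315
FD 10: (-7,-6) -> (0.071,-13.071) [heading=315, draw]
BK 20: (0.071,-13.071) -> (-14.071,1.071) [heading=315, draw]
FD 6: (-14.071,1.071) -> (-9.828,-3.172) [heading=315, draw]
RT 180: heading 315 -> 135
LT 180: heading 135 -> 315
LT 90: heading 315 -> 45
FD 15: (-9.828,-3.172) -> (0.778,7.435) [heading=45, draw]
FD 20: (0.778,7.435) -> (14.92,21.577) [heading=45, draw]
LT 180: heading 45 -> 225
FD 1: (14.92,21.577) -> (14.213,20.87) [heading=225, draw]
LT 180: heading 225 -> 45
FD 13: (14.213,20.87) -> (23.406,30.062) [heading=45, draw]
Final: pos=(23.406,30.062), heading=45, 7 segment(s) drawn
Segments drawn: 7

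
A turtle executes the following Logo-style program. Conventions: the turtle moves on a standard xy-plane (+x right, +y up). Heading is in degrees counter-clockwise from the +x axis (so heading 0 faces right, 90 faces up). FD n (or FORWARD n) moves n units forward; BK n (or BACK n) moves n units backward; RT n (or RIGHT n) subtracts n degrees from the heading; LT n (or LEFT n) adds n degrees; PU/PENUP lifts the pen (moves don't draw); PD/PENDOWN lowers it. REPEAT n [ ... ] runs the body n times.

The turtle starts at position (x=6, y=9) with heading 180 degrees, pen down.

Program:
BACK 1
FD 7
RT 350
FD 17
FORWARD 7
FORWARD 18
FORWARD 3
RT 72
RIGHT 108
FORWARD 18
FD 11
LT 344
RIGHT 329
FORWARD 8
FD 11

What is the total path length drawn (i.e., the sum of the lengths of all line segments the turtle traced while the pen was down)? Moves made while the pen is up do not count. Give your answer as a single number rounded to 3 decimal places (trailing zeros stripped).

Executing turtle program step by step:
Start: pos=(6,9), heading=180, pen down
BK 1: (6,9) -> (7,9) [heading=180, draw]
FD 7: (7,9) -> (0,9) [heading=180, draw]
RT 350: heading 180 -> 190
FD 17: (0,9) -> (-16.742,6.048) [heading=190, draw]
FD 7: (-16.742,6.048) -> (-23.635,4.832) [heading=190, draw]
FD 18: (-23.635,4.832) -> (-41.362,1.707) [heading=190, draw]
FD 3: (-41.362,1.707) -> (-44.316,1.186) [heading=190, draw]
RT 72: heading 190 -> 118
RT 108: heading 118 -> 10
FD 18: (-44.316,1.186) -> (-26.59,4.311) [heading=10, draw]
FD 11: (-26.59,4.311) -> (-15.757,6.222) [heading=10, draw]
LT 344: heading 10 -> 354
RT 329: heading 354 -> 25
FD 8: (-15.757,6.222) -> (-8.506,9.603) [heading=25, draw]
FD 11: (-8.506,9.603) -> (1.463,14.251) [heading=25, draw]
Final: pos=(1.463,14.251), heading=25, 10 segment(s) drawn

Segment lengths:
  seg 1: (6,9) -> (7,9), length = 1
  seg 2: (7,9) -> (0,9), length = 7
  seg 3: (0,9) -> (-16.742,6.048), length = 17
  seg 4: (-16.742,6.048) -> (-23.635,4.832), length = 7
  seg 5: (-23.635,4.832) -> (-41.362,1.707), length = 18
  seg 6: (-41.362,1.707) -> (-44.316,1.186), length = 3
  seg 7: (-44.316,1.186) -> (-26.59,4.311), length = 18
  seg 8: (-26.59,4.311) -> (-15.757,6.222), length = 11
  seg 9: (-15.757,6.222) -> (-8.506,9.603), length = 8
  seg 10: (-8.506,9.603) -> (1.463,14.251), length = 11
Total = 101

Answer: 101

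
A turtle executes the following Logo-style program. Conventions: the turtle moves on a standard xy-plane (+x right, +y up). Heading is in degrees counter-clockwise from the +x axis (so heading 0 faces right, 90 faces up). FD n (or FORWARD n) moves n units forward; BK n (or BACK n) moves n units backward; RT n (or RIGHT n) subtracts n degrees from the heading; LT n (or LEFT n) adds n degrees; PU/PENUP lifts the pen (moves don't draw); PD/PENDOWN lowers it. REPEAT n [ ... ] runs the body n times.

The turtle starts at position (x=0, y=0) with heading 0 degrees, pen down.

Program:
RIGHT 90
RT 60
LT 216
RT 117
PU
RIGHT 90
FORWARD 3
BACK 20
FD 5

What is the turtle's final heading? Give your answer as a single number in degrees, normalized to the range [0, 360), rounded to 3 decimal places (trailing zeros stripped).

Executing turtle program step by step:
Start: pos=(0,0), heading=0, pen down
RT 90: heading 0 -> 270
RT 60: heading 270 -> 210
LT 216: heading 210 -> 66
RT 117: heading 66 -> 309
PU: pen up
RT 90: heading 309 -> 219
FD 3: (0,0) -> (-2.331,-1.888) [heading=219, move]
BK 20: (-2.331,-1.888) -> (13.211,10.698) [heading=219, move]
FD 5: (13.211,10.698) -> (9.326,7.552) [heading=219, move]
Final: pos=(9.326,7.552), heading=219, 0 segment(s) drawn

Answer: 219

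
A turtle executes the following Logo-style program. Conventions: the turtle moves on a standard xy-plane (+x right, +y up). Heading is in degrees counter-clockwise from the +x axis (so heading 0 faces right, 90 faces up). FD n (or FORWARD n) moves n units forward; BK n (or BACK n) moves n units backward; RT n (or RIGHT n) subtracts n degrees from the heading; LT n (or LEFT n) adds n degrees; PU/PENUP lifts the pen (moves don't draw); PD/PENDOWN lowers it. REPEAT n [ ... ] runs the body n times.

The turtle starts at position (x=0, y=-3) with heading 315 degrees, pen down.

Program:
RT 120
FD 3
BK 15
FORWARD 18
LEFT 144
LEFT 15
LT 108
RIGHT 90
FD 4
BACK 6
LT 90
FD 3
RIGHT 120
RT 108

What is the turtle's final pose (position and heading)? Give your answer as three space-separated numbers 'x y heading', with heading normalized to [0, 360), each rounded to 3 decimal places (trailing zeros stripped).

Answer: -8.376 -2.034 234

Derivation:
Executing turtle program step by step:
Start: pos=(0,-3), heading=315, pen down
RT 120: heading 315 -> 195
FD 3: (0,-3) -> (-2.898,-3.776) [heading=195, draw]
BK 15: (-2.898,-3.776) -> (11.591,0.106) [heading=195, draw]
FD 18: (11.591,0.106) -> (-5.796,-4.553) [heading=195, draw]
LT 144: heading 195 -> 339
LT 15: heading 339 -> 354
LT 108: heading 354 -> 102
RT 90: heading 102 -> 12
FD 4: (-5.796,-4.553) -> (-1.883,-3.721) [heading=12, draw]
BK 6: (-1.883,-3.721) -> (-7.752,-4.969) [heading=12, draw]
LT 90: heading 12 -> 102
FD 3: (-7.752,-4.969) -> (-8.376,-2.034) [heading=102, draw]
RT 120: heading 102 -> 342
RT 108: heading 342 -> 234
Final: pos=(-8.376,-2.034), heading=234, 6 segment(s) drawn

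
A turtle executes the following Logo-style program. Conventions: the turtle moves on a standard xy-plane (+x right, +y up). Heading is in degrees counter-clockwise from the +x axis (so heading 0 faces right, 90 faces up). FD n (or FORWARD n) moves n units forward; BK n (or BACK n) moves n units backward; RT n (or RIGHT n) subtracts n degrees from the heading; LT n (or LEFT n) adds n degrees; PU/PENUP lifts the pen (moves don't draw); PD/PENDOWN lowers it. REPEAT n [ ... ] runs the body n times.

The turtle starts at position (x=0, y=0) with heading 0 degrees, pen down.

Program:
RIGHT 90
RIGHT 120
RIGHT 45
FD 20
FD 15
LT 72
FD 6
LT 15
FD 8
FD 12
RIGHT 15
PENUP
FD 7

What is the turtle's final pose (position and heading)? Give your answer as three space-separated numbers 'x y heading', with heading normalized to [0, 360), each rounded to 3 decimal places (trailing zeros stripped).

Answer: -41.604 30.33 177

Derivation:
Executing turtle program step by step:
Start: pos=(0,0), heading=0, pen down
RT 90: heading 0 -> 270
RT 120: heading 270 -> 150
RT 45: heading 150 -> 105
FD 20: (0,0) -> (-5.176,19.319) [heading=105, draw]
FD 15: (-5.176,19.319) -> (-9.059,33.807) [heading=105, draw]
LT 72: heading 105 -> 177
FD 6: (-9.059,33.807) -> (-15.05,34.121) [heading=177, draw]
LT 15: heading 177 -> 192
FD 8: (-15.05,34.121) -> (-22.876,32.458) [heading=192, draw]
FD 12: (-22.876,32.458) -> (-34.613,29.963) [heading=192, draw]
RT 15: heading 192 -> 177
PU: pen up
FD 7: (-34.613,29.963) -> (-41.604,30.33) [heading=177, move]
Final: pos=(-41.604,30.33), heading=177, 5 segment(s) drawn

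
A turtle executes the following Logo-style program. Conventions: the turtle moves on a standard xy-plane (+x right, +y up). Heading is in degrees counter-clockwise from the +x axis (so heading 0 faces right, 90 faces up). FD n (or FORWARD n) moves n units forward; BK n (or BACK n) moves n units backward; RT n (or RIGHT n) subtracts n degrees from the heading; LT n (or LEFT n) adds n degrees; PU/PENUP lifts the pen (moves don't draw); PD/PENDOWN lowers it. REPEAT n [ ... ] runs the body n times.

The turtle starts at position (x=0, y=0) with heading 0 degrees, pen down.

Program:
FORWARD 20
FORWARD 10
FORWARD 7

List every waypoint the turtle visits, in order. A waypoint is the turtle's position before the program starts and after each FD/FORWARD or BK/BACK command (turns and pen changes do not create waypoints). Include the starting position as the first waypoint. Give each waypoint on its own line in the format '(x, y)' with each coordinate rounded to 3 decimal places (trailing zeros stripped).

Answer: (0, 0)
(20, 0)
(30, 0)
(37, 0)

Derivation:
Executing turtle program step by step:
Start: pos=(0,0), heading=0, pen down
FD 20: (0,0) -> (20,0) [heading=0, draw]
FD 10: (20,0) -> (30,0) [heading=0, draw]
FD 7: (30,0) -> (37,0) [heading=0, draw]
Final: pos=(37,0), heading=0, 3 segment(s) drawn
Waypoints (4 total):
(0, 0)
(20, 0)
(30, 0)
(37, 0)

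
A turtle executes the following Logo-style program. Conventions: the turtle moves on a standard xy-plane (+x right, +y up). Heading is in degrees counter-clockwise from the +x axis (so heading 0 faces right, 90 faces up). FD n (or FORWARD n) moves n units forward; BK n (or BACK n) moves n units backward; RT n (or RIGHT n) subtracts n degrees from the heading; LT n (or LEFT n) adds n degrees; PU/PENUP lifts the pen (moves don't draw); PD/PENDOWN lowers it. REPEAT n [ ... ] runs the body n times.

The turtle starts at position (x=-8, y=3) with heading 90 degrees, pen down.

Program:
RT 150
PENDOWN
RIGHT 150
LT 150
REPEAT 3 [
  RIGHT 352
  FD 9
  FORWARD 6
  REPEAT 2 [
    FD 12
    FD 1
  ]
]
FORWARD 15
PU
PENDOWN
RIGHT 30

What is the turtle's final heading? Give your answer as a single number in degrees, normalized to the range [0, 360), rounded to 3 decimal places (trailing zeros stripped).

Executing turtle program step by step:
Start: pos=(-8,3), heading=90, pen down
RT 150: heading 90 -> 300
PD: pen down
RT 150: heading 300 -> 150
LT 150: heading 150 -> 300
REPEAT 3 [
  -- iteration 1/3 --
  RT 352: heading 300 -> 308
  FD 9: (-8,3) -> (-2.459,-4.092) [heading=308, draw]
  FD 6: (-2.459,-4.092) -> (1.235,-8.82) [heading=308, draw]
  REPEAT 2 [
    -- iteration 1/2 --
    FD 12: (1.235,-8.82) -> (8.623,-18.276) [heading=308, draw]
    FD 1: (8.623,-18.276) -> (9.239,-19.064) [heading=308, draw]
    -- iteration 2/2 --
    FD 12: (9.239,-19.064) -> (16.626,-28.52) [heading=308, draw]
    FD 1: (16.626,-28.52) -> (17.242,-29.308) [heading=308, draw]
  ]
  -- iteration 2/3 --
  RT 352: heading 308 -> 316
  FD 9: (17.242,-29.308) -> (23.716,-35.56) [heading=316, draw]
  FD 6: (23.716,-35.56) -> (28.032,-39.728) [heading=316, draw]
  REPEAT 2 [
    -- iteration 1/2 --
    FD 12: (28.032,-39.728) -> (36.664,-48.064) [heading=316, draw]
    FD 1: (36.664,-48.064) -> (37.384,-48.759) [heading=316, draw]
    -- iteration 2/2 --
    FD 12: (37.384,-48.759) -> (46.016,-57.095) [heading=316, draw]
    FD 1: (46.016,-57.095) -> (46.735,-57.789) [heading=316, draw]
  ]
  -- iteration 3/3 --
  RT 352: heading 316 -> 324
  FD 9: (46.735,-57.789) -> (54.016,-63.08) [heading=324, draw]
  FD 6: (54.016,-63.08) -> (58.87,-66.606) [heading=324, draw]
  REPEAT 2 [
    -- iteration 1/2 --
    FD 12: (58.87,-66.606) -> (68.579,-73.66) [heading=324, draw]
    FD 1: (68.579,-73.66) -> (69.388,-74.247) [heading=324, draw]
    -- iteration 2/2 --
    FD 12: (69.388,-74.247) -> (79.096,-81.301) [heading=324, draw]
    FD 1: (79.096,-81.301) -> (79.905,-81.889) [heading=324, draw]
  ]
]
FD 15: (79.905,-81.889) -> (92.04,-90.705) [heading=324, draw]
PU: pen up
PD: pen down
RT 30: heading 324 -> 294
Final: pos=(92.04,-90.705), heading=294, 19 segment(s) drawn

Answer: 294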